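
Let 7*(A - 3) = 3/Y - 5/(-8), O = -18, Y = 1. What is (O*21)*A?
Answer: -5319/4 ≈ -1329.8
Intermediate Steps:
A = 197/56 (A = 3 + (3/1 - 5/(-8))/7 = 3 + (3*1 - 5*(-1/8))/7 = 3 + (3 + 5/8)/7 = 3 + (1/7)*(29/8) = 3 + 29/56 = 197/56 ≈ 3.5179)
(O*21)*A = -18*21*(197/56) = -378*197/56 = -5319/4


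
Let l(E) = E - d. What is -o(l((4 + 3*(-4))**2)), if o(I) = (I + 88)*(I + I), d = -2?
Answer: -20328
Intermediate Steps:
l(E) = 2 + E (l(E) = E - 1*(-2) = E + 2 = 2 + E)
o(I) = 2*I*(88 + I) (o(I) = (88 + I)*(2*I) = 2*I*(88 + I))
-o(l((4 + 3*(-4))**2)) = -2*(2 + (4 + 3*(-4))**2)*(88 + (2 + (4 + 3*(-4))**2)) = -2*(2 + (4 - 12)**2)*(88 + (2 + (4 - 12)**2)) = -2*(2 + (-8)**2)*(88 + (2 + (-8)**2)) = -2*(2 + 64)*(88 + (2 + 64)) = -2*66*(88 + 66) = -2*66*154 = -1*20328 = -20328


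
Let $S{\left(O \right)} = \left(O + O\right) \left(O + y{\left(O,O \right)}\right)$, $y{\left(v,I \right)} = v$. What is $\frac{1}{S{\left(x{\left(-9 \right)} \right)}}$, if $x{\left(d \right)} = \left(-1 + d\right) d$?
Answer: $\frac{1}{32400} \approx 3.0864 \cdot 10^{-5}$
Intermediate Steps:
$x{\left(d \right)} = d \left(-1 + d\right)$
$S{\left(O \right)} = 4 O^{2}$ ($S{\left(O \right)} = \left(O + O\right) \left(O + O\right) = 2 O 2 O = 4 O^{2}$)
$\frac{1}{S{\left(x{\left(-9 \right)} \right)}} = \frac{1}{4 \left(- 9 \left(-1 - 9\right)\right)^{2}} = \frac{1}{4 \left(\left(-9\right) \left(-10\right)\right)^{2}} = \frac{1}{4 \cdot 90^{2}} = \frac{1}{4 \cdot 8100} = \frac{1}{32400}$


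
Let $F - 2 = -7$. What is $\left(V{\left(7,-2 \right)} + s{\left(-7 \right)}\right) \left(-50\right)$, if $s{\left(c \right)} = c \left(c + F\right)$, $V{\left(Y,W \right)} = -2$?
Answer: $-4100$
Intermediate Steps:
$F = -5$ ($F = 2 - 7 = -5$)
$s{\left(c \right)} = c \left(-5 + c\right)$ ($s{\left(c \right)} = c \left(c - 5\right) = c \left(-5 + c\right)$)
$\left(V{\left(7,-2 \right)} + s{\left(-7 \right)}\right) \left(-50\right) = \left(-2 - 7 \left(-5 - 7\right)\right) \left(-50\right) = \left(-2 - -84\right) \left(-50\right) = \left(-2 + 84\right) \left(-50\right) = 82 \left(-50\right) = -4100$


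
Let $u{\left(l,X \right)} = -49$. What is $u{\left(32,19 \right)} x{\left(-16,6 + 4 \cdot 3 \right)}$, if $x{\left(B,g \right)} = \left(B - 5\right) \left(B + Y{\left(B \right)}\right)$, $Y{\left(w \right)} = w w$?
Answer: $246960$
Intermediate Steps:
$Y{\left(w \right)} = w^{2}$
$x{\left(B,g \right)} = \left(-5 + B\right) \left(B + B^{2}\right)$ ($x{\left(B,g \right)} = \left(B - 5\right) \left(B + B^{2}\right) = \left(-5 + B\right) \left(B + B^{2}\right)$)
$u{\left(32,19 \right)} x{\left(-16,6 + 4 \cdot 3 \right)} = - 49 \left(- 16 \left(-5 + \left(-16\right)^{2} - -64\right)\right) = - 49 \left(- 16 \left(-5 + 256 + 64\right)\right) = - 49 \left(\left(-16\right) 315\right) = \left(-49\right) \left(-5040\right) = 246960$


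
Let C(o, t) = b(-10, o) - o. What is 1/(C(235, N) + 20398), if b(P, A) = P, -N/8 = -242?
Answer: 1/20153 ≈ 4.9620e-5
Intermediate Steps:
N = 1936 (N = -8*(-242) = 1936)
C(o, t) = -10 - o
1/(C(235, N) + 20398) = 1/((-10 - 1*235) + 20398) = 1/((-10 - 235) + 20398) = 1/(-245 + 20398) = 1/20153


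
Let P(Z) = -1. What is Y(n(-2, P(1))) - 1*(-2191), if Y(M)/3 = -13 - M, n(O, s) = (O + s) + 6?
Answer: 2143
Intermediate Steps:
n(O, s) = 6 + O + s
Y(M) = -39 - 3*M (Y(M) = 3*(-13 - M) = -39 - 3*M)
Y(n(-2, P(1))) - 1*(-2191) = (-39 - 3*(6 - 2 - 1)) - 1*(-2191) = (-39 - 3*3) + 2191 = (-39 - 9) + 2191 = -48 + 2191 = 2143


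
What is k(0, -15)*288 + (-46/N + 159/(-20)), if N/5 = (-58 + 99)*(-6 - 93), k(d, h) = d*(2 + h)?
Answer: -645197/81180 ≈ -7.9477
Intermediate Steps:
N = -20295 (N = 5*((-58 + 99)*(-6 - 93)) = 5*(41*(-99)) = 5*(-4059) = -20295)
k(0, -15)*288 + (-46/N + 159/(-20)) = (0*(2 - 15))*288 + (-46/(-20295) + 159/(-20)) = (0*(-13))*288 + (-46*(-1/20295) + 159*(-1/20)) = 0*288 + (46/20295 - 159/20) = 0 - 645197/81180 = -645197/81180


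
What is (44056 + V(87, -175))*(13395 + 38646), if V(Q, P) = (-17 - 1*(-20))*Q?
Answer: 2306300997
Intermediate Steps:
V(Q, P) = 3*Q (V(Q, P) = (-17 + 20)*Q = 3*Q)
(44056 + V(87, -175))*(13395 + 38646) = (44056 + 3*87)*(13395 + 38646) = (44056 + 261)*52041 = 44317*52041 = 2306300997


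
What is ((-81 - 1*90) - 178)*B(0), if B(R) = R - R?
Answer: 0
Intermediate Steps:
B(R) = 0
((-81 - 1*90) - 178)*B(0) = ((-81 - 1*90) - 178)*0 = ((-81 - 90) - 178)*0 = (-171 - 178)*0 = -349*0 = 0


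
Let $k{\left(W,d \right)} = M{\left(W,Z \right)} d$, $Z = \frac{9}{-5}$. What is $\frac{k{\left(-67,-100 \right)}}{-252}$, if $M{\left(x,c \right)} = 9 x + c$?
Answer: $-240$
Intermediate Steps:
$Z = - \frac{9}{5}$ ($Z = 9 \left(- \frac{1}{5}\right) = - \frac{9}{5} \approx -1.8$)
$M{\left(x,c \right)} = c + 9 x$
$k{\left(W,d \right)} = d \left(- \frac{9}{5} + 9 W\right)$ ($k{\left(W,d \right)} = \left(- \frac{9}{5} + 9 W\right) d = d \left(- \frac{9}{5} + 9 W\right)$)
$\frac{k{\left(-67,-100 \right)}}{-252} = \frac{\frac{9}{5} \left(-100\right) \left(-1 + 5 \left(-67\right)\right)}{-252} = \frac{9}{5} \left(-100\right) \left(-1 - 335\right) \left(- \frac{1}{252}\right) = \frac{9}{5} \left(-100\right) \left(-336\right) \left(- \frac{1}{252}\right) = 60480 \left(- \frac{1}{252}\right) = -240$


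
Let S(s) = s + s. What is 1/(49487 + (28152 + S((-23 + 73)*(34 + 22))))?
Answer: 1/83239 ≈ 1.2014e-5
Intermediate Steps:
S(s) = 2*s
1/(49487 + (28152 + S((-23 + 73)*(34 + 22)))) = 1/(49487 + (28152 + 2*((-23 + 73)*(34 + 22)))) = 1/(49487 + (28152 + 2*(50*56))) = 1/(49487 + (28152 + 2*2800)) = 1/(49487 + (28152 + 5600)) = 1/(49487 + 33752) = 1/83239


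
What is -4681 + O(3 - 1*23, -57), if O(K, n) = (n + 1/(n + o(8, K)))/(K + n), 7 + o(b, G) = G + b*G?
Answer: -12561817/2684 ≈ -4680.3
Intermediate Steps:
o(b, G) = -7 + G + G*b (o(b, G) = -7 + (G + b*G) = -7 + (G + G*b) = -7 + G + G*b)
O(K, n) = (n + 1/(-7 + n + 9*K))/(K + n) (O(K, n) = (n + 1/(n + (-7 + K + K*8)))/(K + n) = (n + 1/(n + (-7 + K + 8*K)))/(K + n) = (n + 1/(n + (-7 + 9*K)))/(K + n) = (n + 1/(-7 + n + 9*K))/(K + n))
-4681 + O(3 - 1*23, -57) = -4681 + (1 + (-57)² - 57*(-7 + 9*(3 - 1*23)))/((-57)² + (3 - 1*23)*(-57) + (3 - 1*23)*(-7 + 9*(3 - 1*23)) - 57*(-7 + 9*(3 - 1*23))) = -4681 + (1 + 3249 - 57*(-7 + 9*(3 - 23)))/(3249 + (3 - 23)*(-57) + (3 - 23)*(-7 + 9*(3 - 23)) - 57*(-7 + 9*(3 - 23))) = -4681 + (1 + 3249 - 57*(-7 + 9*(-20)))/(3249 - 20*(-57) - 20*(-7 + 9*(-20)) - 57*(-7 + 9*(-20))) = -4681 + (1 + 3249 - 57*(-7 - 180))/(3249 + 1140 - 20*(-7 - 180) - 57*(-7 - 180)) = -4681 + (1 + 3249 - 57*(-187))/(3249 + 1140 - 20*(-187) - 57*(-187)) = -4681 + (1 + 3249 + 10659)/(3249 + 1140 + 3740 + 10659) = -4681 + 13909/18788 = -4681 + (1/18788)*13909 = -4681 + 1987/2684 = -12561817/2684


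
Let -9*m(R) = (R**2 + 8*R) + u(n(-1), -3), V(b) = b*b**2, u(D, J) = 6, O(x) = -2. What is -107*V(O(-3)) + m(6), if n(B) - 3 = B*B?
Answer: 846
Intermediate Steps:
n(B) = 3 + B**2 (n(B) = 3 + B*B = 3 + B**2)
V(b) = b**3
m(R) = -2/3 - 8*R/9 - R**2/9 (m(R) = -((R**2 + 8*R) + 6)/9 = -(6 + R**2 + 8*R)/9 = -2/3 - 8*R/9 - R**2/9)
-107*V(O(-3)) + m(6) = -107*(-2)**3 + (-2/3 - 8/9*6 - 1/9*6**2) = -107*(-8) + (-2/3 - 16/3 - 1/9*36) = 856 + (-2/3 - 16/3 - 4) = 856 - 10 = 846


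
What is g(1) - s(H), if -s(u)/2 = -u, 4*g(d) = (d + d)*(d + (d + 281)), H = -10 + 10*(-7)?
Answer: 603/2 ≈ 301.50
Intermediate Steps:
H = -80 (H = -10 - 70 = -80)
g(d) = d*(281 + 2*d)/2 (g(d) = ((d + d)*(d + (d + 281)))/4 = ((2*d)*(d + (281 + d)))/4 = ((2*d)*(281 + 2*d))/4 = (2*d*(281 + 2*d))/4 = d*(281 + 2*d)/2)
s(u) = 2*u (s(u) = -(-2)*u = 2*u)
g(1) - s(H) = (½)*1*(281 + 2*1) - 2*(-80) = (½)*1*(281 + 2) - 1*(-160) = (½)*1*283 + 160 = 283/2 + 160 = 603/2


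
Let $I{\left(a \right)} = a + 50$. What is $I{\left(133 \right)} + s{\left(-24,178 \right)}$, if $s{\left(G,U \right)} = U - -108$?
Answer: $469$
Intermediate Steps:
$s{\left(G,U \right)} = 108 + U$ ($s{\left(G,U \right)} = U + 108 = 108 + U$)
$I{\left(a \right)} = 50 + a$
$I{\left(133 \right)} + s{\left(-24,178 \right)} = \left(50 + 133\right) + \left(108 + 178\right) = 183 + 286 = 469$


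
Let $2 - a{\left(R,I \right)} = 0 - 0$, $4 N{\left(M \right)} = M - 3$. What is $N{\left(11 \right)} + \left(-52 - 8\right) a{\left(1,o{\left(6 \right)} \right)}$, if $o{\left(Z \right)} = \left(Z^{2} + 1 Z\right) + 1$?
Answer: $-118$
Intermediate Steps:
$N{\left(M \right)} = - \frac{3}{4} + \frac{M}{4}$ ($N{\left(M \right)} = \frac{M - 3}{4} = \frac{-3 + M}{4} = - \frac{3}{4} + \frac{M}{4}$)
$o{\left(Z \right)} = 1 + Z + Z^{2}$ ($o{\left(Z \right)} = \left(Z^{2} + Z\right) + 1 = \left(Z + Z^{2}\right) + 1 = 1 + Z + Z^{2}$)
$a{\left(R,I \right)} = 2$ ($a{\left(R,I \right)} = 2 - \left(0 - 0\right) = 2 - \left(0 + 0\right) = 2 - 0 = 2 + 0 = 2$)
$N{\left(11 \right)} + \left(-52 - 8\right) a{\left(1,o{\left(6 \right)} \right)} = \left(- \frac{3}{4} + \frac{1}{4} \cdot 11\right) + \left(-52 - 8\right) 2 = \left(- \frac{3}{4} + \frac{11}{4}\right) + \left(-52 - 8\right) 2 = 2 - 120 = -118$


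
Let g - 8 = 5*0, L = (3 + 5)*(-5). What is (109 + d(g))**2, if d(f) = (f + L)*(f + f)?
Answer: 162409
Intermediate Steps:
L = -40 (L = 8*(-5) = -40)
g = 8 (g = 8 + 5*0 = 8 + 0 = 8)
d(f) = 2*f*(-40 + f) (d(f) = (f - 40)*(f + f) = (-40 + f)*(2*f) = 2*f*(-40 + f))
(109 + d(g))**2 = (109 + 2*8*(-40 + 8))**2 = (109 + 2*8*(-32))**2 = (109 - 512)**2 = (-403)**2 = 162409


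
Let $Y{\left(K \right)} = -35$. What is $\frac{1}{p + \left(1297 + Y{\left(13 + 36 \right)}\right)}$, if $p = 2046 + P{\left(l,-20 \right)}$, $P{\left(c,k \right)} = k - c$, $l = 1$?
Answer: $\frac{1}{3287} \approx 0.00030423$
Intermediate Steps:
$p = 2025$ ($p = 2046 - 21 = 2025$)
$\frac{1}{p + \left(1297 + Y{\left(13 + 36 \right)}\right)} = \frac{1}{2025 + \left(1297 - 35\right)} = \frac{1}{2025 + 1262} = \frac{1}{3287}$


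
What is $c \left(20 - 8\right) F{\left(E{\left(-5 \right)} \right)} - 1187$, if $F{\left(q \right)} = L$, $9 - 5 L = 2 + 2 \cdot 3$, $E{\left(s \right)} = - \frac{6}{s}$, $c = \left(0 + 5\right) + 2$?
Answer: $- \frac{5851}{5} \approx -1170.2$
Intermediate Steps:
$c = 7$ ($c = 5 + 2 = 7$)
$L = \frac{1}{5}$ ($L = \frac{9}{5} - \frac{2 + 2 \cdot 3}{5} = \frac{9}{5} - \frac{2 + 6}{5} = \frac{9}{5} - \frac{8}{5} = \frac{1}{5} \approx 0.2$)
$F{\left(q \right)} = \frac{1}{5}$
$c \left(20 - 8\right) F{\left(E{\left(-5 \right)} \right)} - 1187 = 7 \left(20 - 8\right) \frac{1}{5} - 1187 = 7 \cdot 12 \cdot \frac{1}{5} - 1187 = 84 \cdot \frac{1}{5} - 1187 = \frac{84}{5} - 1187 = - \frac{5851}{5}$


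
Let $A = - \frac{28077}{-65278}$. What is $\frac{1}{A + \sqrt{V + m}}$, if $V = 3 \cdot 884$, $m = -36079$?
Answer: $\frac{1832810406}{142440498470197} - \frac{4261217284 i \sqrt{33427}}{142440498470197} \approx 1.2867 \cdot 10^{-5} - 0.0054695 i$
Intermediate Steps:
$V = 2652$
$A = \frac{28077}{65278}$ ($A = \left(-28077\right) \left(- \frac{1}{65278}\right) = \frac{28077}{65278} \approx 0.43011$)
$\frac{1}{A + \sqrt{V + m}} = \frac{1}{\frac{28077}{65278} + \sqrt{2652 - 36079}} = \frac{1}{\frac{28077}{65278} + \sqrt{-33427}} = \frac{1}{\frac{28077}{65278} + i \sqrt{33427}}$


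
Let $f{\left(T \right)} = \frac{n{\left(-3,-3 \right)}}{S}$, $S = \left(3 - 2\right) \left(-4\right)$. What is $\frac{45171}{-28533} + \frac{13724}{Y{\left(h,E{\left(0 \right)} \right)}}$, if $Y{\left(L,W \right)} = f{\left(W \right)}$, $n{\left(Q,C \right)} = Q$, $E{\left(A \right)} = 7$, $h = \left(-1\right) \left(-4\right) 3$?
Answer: $\frac{522070685}{28533} \approx 18297.0$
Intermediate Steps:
$h = 12$ ($h = 4 \cdot 3 = 12$)
$S = -4$ ($S = 1 \left(-4\right) = -4$)
$f{\left(T \right)} = \frac{3}{4}$ ($f{\left(T \right)} = - \frac{3}{-4} = \left(-3\right) \left(- \frac{1}{4}\right) = \frac{3}{4}$)
$Y{\left(L,W \right)} = \frac{3}{4}$
$\frac{45171}{-28533} + \frac{13724}{Y{\left(h,E{\left(0 \right)} \right)}} = \frac{45171}{-28533} + \frac{13724}{\frac{3}{4}} = 45171 \left(- \frac{1}{28533}\right) + 13724 \cdot \frac{4}{3} = - \frac{15057}{9511} + \frac{54896}{3} = \frac{522070685}{28533}$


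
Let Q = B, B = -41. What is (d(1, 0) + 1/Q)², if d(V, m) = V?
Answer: 1600/1681 ≈ 0.95181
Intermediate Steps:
Q = -41
(d(1, 0) + 1/Q)² = (1 + 1/(-41))² = (1 - 1/41)² = (40/41)² = 1600/1681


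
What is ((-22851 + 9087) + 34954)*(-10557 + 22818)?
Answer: 259810590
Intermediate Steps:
((-22851 + 9087) + 34954)*(-10557 + 22818) = (-13764 + 34954)*12261 = 21190*12261 = 259810590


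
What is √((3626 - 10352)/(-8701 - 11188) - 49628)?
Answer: I*√19631329373174/19889 ≈ 222.77*I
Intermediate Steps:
√((3626 - 10352)/(-8701 - 11188) - 49628) = √(-6726/(-19889) - 49628) = √(-6726*(-1/19889) - 49628) = √(6726/19889 - 49628) = √(-987044566/19889) = I*√19631329373174/19889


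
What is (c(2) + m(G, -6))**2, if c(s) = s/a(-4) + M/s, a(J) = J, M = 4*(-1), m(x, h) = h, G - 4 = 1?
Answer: 289/4 ≈ 72.250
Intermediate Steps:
G = 5 (G = 4 + 1 = 5)
M = -4
c(s) = -4/s - s/4 (c(s) = s/(-4) - 4/s = s*(-1/4) - 4/s = -s/4 - 4/s = -4/s - s/4)
(c(2) + m(G, -6))**2 = ((-4/2 - 1/4*2) - 6)**2 = ((-4*1/2 - 1/2) - 6)**2 = ((-2 - 1/2) - 6)**2 = (-5/2 - 6)**2 = (-17/2)**2 = 289/4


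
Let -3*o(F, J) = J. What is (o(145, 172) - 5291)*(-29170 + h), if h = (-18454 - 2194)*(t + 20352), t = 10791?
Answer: 10318055486530/3 ≈ 3.4394e+12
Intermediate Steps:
o(F, J) = -J/3
h = -643040664 (h = (-18454 - 2194)*(10791 + 20352) = -20648*31143 = -643040664)
(o(145, 172) - 5291)*(-29170 + h) = (-⅓*172 - 5291)*(-29170 - 643040664) = (-172/3 - 5291)*(-643069834) = -16045/3*(-643069834) = 10318055486530/3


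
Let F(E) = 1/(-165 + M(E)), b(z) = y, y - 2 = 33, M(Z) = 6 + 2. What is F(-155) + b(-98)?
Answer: 5494/157 ≈ 34.994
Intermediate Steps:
M(Z) = 8
y = 35 (y = 2 + 33 = 35)
b(z) = 35
F(E) = -1/157 (F(E) = 1/(-165 + 8) = 1/(-157) = -1/157)
F(-155) + b(-98) = -1/157 + 35 = 5494/157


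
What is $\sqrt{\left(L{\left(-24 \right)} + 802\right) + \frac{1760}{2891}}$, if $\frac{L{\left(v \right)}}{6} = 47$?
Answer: $\frac{2 \sqrt{46250159}}{413} \approx 32.933$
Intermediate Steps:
$L{\left(v \right)} = 282$ ($L{\left(v \right)} = 6 \cdot 47 = 282$)
$\sqrt{\left(L{\left(-24 \right)} + 802\right) + \frac{1760}{2891}} = \sqrt{\left(282 + 802\right) + \frac{1760}{2891}} = \sqrt{1084 + 1760 \cdot \frac{1}{2891}} = \sqrt{1084 + \frac{1760}{2891}} = \sqrt{\frac{3135604}{2891}} = \frac{2 \sqrt{46250159}}{413}$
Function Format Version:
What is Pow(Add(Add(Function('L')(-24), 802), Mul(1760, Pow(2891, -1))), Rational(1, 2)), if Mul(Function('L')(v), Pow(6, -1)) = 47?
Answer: Mul(Rational(2, 413), Pow(46250159, Rational(1, 2))) ≈ 32.933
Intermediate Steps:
Function('L')(v) = 282 (Function('L')(v) = Mul(6, 47) = 282)
Pow(Add(Add(Function('L')(-24), 802), Mul(1760, Pow(2891, -1))), Rational(1, 2)) = Pow(Add(Add(282, 802), Mul(1760, Pow(2891, -1))), Rational(1, 2)) = Pow(Add(1084, Mul(1760, Rational(1, 2891))), Rational(1, 2)) = Pow(Add(1084, Rational(1760, 2891)), Rational(1, 2)) = Pow(Rational(3135604, 2891), Rational(1, 2)) = Mul(Rational(2, 413), Pow(46250159, Rational(1, 2)))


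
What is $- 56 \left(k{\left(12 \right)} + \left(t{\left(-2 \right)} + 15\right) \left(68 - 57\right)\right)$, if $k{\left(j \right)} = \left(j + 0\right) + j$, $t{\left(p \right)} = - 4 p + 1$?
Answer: $-16128$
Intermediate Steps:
$t{\left(p \right)} = 1 - 4 p$
$k{\left(j \right)} = 2 j$ ($k{\left(j \right)} = j + j = 2 j$)
$- 56 \left(k{\left(12 \right)} + \left(t{\left(-2 \right)} + 15\right) \left(68 - 57\right)\right) = - 56 \left(2 \cdot 12 + \left(\left(1 - -8\right) + 15\right) \left(68 - 57\right)\right) = - 56 \left(24 + \left(\left(1 + 8\right) + 15\right) 11\right) = - 56 \left(24 + \left(9 + 15\right) 11\right) = - 56 \left(24 + 24 \cdot 11\right) = - 56 \left(24 + 264\right) = \left(-56\right) 288 = -16128$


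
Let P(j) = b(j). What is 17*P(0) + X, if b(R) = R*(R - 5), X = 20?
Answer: 20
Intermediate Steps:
b(R) = R*(-5 + R)
P(j) = j*(-5 + j)
17*P(0) + X = 17*(0*(-5 + 0)) + 20 = 17*(0*(-5)) + 20 = 17*0 + 20 = 0 + 20 = 20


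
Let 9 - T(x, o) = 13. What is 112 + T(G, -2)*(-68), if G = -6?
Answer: 384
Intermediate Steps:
T(x, o) = -4 (T(x, o) = 9 - 1*13 = 9 - 13 = -4)
112 + T(G, -2)*(-68) = 112 - 4*(-68) = 112 + 272 = 384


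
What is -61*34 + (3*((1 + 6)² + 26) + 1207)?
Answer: -642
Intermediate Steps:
-61*34 + (3*((1 + 6)² + 26) + 1207) = -2074 + (3*(7² + 26) + 1207) = -2074 + (3*(49 + 26) + 1207) = -2074 + (3*75 + 1207) = -2074 + (225 + 1207) = -2074 + 1432 = -642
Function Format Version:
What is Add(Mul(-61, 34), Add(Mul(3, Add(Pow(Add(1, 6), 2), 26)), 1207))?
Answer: -642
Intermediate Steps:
Add(Mul(-61, 34), Add(Mul(3, Add(Pow(Add(1, 6), 2), 26)), 1207)) = Add(-2074, Add(Mul(3, Add(Pow(7, 2), 26)), 1207)) = Add(-2074, Add(Mul(3, Add(49, 26)), 1207)) = Add(-2074, Add(Mul(3, 75), 1207)) = Add(-2074, Add(225, 1207)) = Add(-2074, 1432) = -642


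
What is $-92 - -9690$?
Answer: $9598$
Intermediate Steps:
$-92 - -9690 = -92 + 9690 = 9598$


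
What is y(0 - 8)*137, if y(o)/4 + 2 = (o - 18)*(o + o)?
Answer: 226872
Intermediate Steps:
y(o) = -8 + 8*o*(-18 + o) (y(o) = -8 + 4*((o - 18)*(o + o)) = -8 + 4*((-18 + o)*(2*o)) = -8 + 4*(2*o*(-18 + o)) = -8 + 8*o*(-18 + o))
y(0 - 8)*137 = (-8 - 144*(0 - 8) + 8*(0 - 8)**2)*137 = (-8 - 144*(-8) + 8*(-8)**2)*137 = (-8 + 1152 + 8*64)*137 = (-8 + 1152 + 512)*137 = 1656*137 = 226872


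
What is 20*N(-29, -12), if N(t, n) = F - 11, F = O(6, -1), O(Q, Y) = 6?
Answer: -100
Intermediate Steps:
F = 6
N(t, n) = -5 (N(t, n) = 6 - 11 = -5)
20*N(-29, -12) = 20*(-5) = -100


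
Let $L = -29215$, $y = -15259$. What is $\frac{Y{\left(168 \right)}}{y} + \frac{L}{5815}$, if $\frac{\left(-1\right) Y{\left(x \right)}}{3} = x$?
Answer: $- \frac{88572185}{17746217} \approx -4.991$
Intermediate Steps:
$Y{\left(x \right)} = - 3 x$
$\frac{Y{\left(168 \right)}}{y} + \frac{L}{5815} = \frac{\left(-3\right) 168}{-15259} - \frac{29215}{5815} = \left(-504\right) \left(- \frac{1}{15259}\right) - \frac{5843}{1163} = \frac{504}{15259} - \frac{5843}{1163} = - \frac{88572185}{17746217}$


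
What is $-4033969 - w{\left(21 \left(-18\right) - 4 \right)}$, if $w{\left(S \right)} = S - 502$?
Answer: $-4033085$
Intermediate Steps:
$w{\left(S \right)} = -502 + S$
$-4033969 - w{\left(21 \left(-18\right) - 4 \right)} = -4033969 - \left(-502 + \left(21 \left(-18\right) - 4\right)\right) = -4033969 - \left(-502 - 382\right) = -4033969 - -884 = -4033969 + 884 = -4033085$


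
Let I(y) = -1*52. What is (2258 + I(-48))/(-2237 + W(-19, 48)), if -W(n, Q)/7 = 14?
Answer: -2206/2335 ≈ -0.94475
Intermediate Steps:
I(y) = -52
W(n, Q) = -98 (W(n, Q) = -7*14 = -98)
(2258 + I(-48))/(-2237 + W(-19, 48)) = (2258 - 52)/(-2237 - 98) = 2206/(-2335) = 2206*(-1/2335) = -2206/2335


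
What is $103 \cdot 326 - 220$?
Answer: $33358$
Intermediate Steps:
$103 \cdot 326 - 220 = 33578 - 220 = 33358$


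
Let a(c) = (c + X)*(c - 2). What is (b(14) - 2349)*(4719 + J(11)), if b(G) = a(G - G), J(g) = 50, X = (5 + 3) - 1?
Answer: -11269147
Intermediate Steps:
X = 7 (X = 8 - 1 = 7)
a(c) = (-2 + c)*(7 + c) (a(c) = (c + 7)*(c - 2) = (7 + c)*(-2 + c) = (-2 + c)*(7 + c))
b(G) = -14 (b(G) = -14 + (G - G)**2 + 5*(G - G) = -14 + 0**2 + 5*0 = -14 + 0 + 0 = -14)
(b(14) - 2349)*(4719 + J(11)) = (-14 - 2349)*(4719 + 50) = -2363*4769 = -11269147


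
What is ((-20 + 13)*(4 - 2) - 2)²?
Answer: 256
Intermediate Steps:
((-20 + 13)*(4 - 2) - 2)² = (-7*2 - 2)² = (-14 - 2)² = (-16)² = 256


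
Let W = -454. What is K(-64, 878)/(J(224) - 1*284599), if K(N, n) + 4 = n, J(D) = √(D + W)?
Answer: -248739526/80996591031 - 874*I*√230/80996591031 ≈ -0.003071 - 1.6365e-7*I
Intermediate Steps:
J(D) = √(-454 + D) (J(D) = √(D - 454) = √(-454 + D))
K(N, n) = -4 + n
K(-64, 878)/(J(224) - 1*284599) = (-4 + 878)/(√(-454 + 224) - 1*284599) = 874/(√(-230) - 284599) = 874/(I*√230 - 284599) = 874/(-284599 + I*√230)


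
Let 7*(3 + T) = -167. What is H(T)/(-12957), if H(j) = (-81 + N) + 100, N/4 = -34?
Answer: 39/4319 ≈ 0.0090299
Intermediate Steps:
T = -188/7 (T = -3 + (⅐)*(-167) = -3 - 167/7 = -188/7 ≈ -26.857)
N = -136 (N = 4*(-34) = -136)
H(j) = -117 (H(j) = (-81 - 136) + 100 = -217 + 100 = -117)
H(T)/(-12957) = -117/(-12957) = -117*(-1/12957) = 39/4319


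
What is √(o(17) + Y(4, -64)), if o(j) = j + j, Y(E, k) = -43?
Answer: 3*I ≈ 3.0*I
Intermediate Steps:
o(j) = 2*j
√(o(17) + Y(4, -64)) = √(2*17 - 43) = √(34 - 43) = √(-9) = 3*I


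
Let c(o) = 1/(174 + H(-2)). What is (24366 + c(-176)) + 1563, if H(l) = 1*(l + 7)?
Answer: 4641292/179 ≈ 25929.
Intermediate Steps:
H(l) = 7 + l (H(l) = 1*(7 + l) = 7 + l)
c(o) = 1/179 (c(o) = 1/(174 + (7 - 2)) = 1/(174 + 5) = 1/179)
(24366 + c(-176)) + 1563 = (24366 + 1/179) + 1563 = 4361515/179 + 1563 = 4641292/179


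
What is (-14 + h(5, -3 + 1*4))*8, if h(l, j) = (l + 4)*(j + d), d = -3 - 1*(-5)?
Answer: 104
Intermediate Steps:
d = 2 (d = -3 + 5 = 2)
h(l, j) = (2 + j)*(4 + l) (h(l, j) = (l + 4)*(j + 2) = (4 + l)*(2 + j) = (2 + j)*(4 + l))
(-14 + h(5, -3 + 1*4))*8 = (-14 + (8 + 2*5 + 4*(-3 + 1*4) + (-3 + 1*4)*5))*8 = (-14 + (8 + 10 + 4*(-3 + 4) + (-3 + 4)*5))*8 = (-14 + (8 + 10 + 4*1 + 1*5))*8 = (-14 + (8 + 10 + 4 + 5))*8 = (-14 + 27)*8 = 13*8 = 104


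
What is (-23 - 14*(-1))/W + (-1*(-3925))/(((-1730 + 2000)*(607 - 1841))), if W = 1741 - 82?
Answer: -634013/36849708 ≈ -0.017205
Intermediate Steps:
W = 1659
(-23 - 14*(-1))/W + (-1*(-3925))/(((-1730 + 2000)*(607 - 1841))) = (-23 - 14*(-1))/1659 + (-1*(-3925))/(((-1730 + 2000)*(607 - 1841))) = (-23 + 14)*(1/1659) + 3925/((270*(-1234))) = -9*1/1659 + 3925/(-333180) = -3/553 + 3925*(-1/333180) = -3/553 - 785/66636 = -634013/36849708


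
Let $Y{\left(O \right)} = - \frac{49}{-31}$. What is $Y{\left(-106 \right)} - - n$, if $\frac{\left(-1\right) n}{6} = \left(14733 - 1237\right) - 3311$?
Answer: $- \frac{1894361}{31} \approx -61108.0$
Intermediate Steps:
$Y{\left(O \right)} = \frac{49}{31}$ ($Y{\left(O \right)} = \left(-49\right) \left(- \frac{1}{31}\right) = \frac{49}{31}$)
$n = -61110$ ($n = - 6 \left(\left(14733 - 1237\right) - 3311\right) = - 6 \left(13496 - 3311\right) = \left(-6\right) 10185 = -61110$)
$Y{\left(-106 \right)} - - n = \frac{49}{31} - \left(-1\right) \left(-61110\right) = \frac{49}{31} - 61110 = - \frac{1894361}{31}$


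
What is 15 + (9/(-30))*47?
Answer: 9/10 ≈ 0.90000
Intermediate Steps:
15 + (9/(-30))*47 = 15 + (9*(-1/30))*47 = 15 - 3/10*47 = 15 - 141/10 = 9/10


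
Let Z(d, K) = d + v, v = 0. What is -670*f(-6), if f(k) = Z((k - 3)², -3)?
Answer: -54270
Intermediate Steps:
Z(d, K) = d (Z(d, K) = d + 0 = d)
f(k) = (-3 + k)² (f(k) = (k - 3)² = (-3 + k)²)
-670*f(-6) = -670*(-3 - 6)² = -670*(-9)² = -670*81 = -54270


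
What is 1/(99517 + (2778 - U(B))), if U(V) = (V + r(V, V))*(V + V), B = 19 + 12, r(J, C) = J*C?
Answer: 1/40791 ≈ 2.4515e-5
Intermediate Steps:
r(J, C) = C*J
B = 31
U(V) = 2*V*(V + V²) (U(V) = (V + V*V)*(V + V) = (V + V²)*(2*V) = 2*V*(V + V²))
1/(99517 + (2778 - U(B))) = 1/(99517 + (2778 - 2*31²*(1 + 31))) = 1/(99517 + (2778 - 2*961*32)) = 1/(99517 + (2778 - 1*61504)) = 1/(99517 + (2778 - 61504)) = 1/(99517 - 58726) = 1/40791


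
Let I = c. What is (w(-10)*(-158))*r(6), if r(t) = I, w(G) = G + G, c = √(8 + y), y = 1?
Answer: 9480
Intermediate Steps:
c = 3 (c = √(8 + 1) = √9 = 3)
w(G) = 2*G
I = 3
r(t) = 3
(w(-10)*(-158))*r(6) = ((2*(-10))*(-158))*3 = -20*(-158)*3 = 3160*3 = 9480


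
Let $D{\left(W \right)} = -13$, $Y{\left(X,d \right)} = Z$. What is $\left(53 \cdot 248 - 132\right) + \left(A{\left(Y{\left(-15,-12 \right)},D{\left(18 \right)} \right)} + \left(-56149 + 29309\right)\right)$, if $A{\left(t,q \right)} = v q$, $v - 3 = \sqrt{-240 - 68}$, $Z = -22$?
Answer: $-13867 - 26 i \sqrt{77} \approx -13867.0 - 228.15 i$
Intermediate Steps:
$Y{\left(X,d \right)} = -22$
$v = 3 + 2 i \sqrt{77}$ ($v = 3 + \sqrt{-240 - 68} = 3 + \sqrt{-308} = 3 + 2 i \sqrt{77} \approx 3.0 + 17.55 i$)
$A{\left(t,q \right)} = q \left(3 + 2 i \sqrt{77}\right)$ ($A{\left(t,q \right)} = \left(3 + 2 i \sqrt{77}\right) q = q \left(3 + 2 i \sqrt{77}\right)$)
$\left(53 \cdot 248 - 132\right) + \left(A{\left(Y{\left(-15,-12 \right)},D{\left(18 \right)} \right)} + \left(-56149 + 29309\right)\right) = \left(53 \cdot 248 - 132\right) + \left(- 13 \left(3 + 2 i \sqrt{77}\right) + \left(-56149 + 29309\right)\right) = \left(13144 - 132\right) - \left(26879 + 26 i \sqrt{77}\right) = 13012 - \left(26879 + 26 i \sqrt{77}\right) = -13867 - 26 i \sqrt{77}$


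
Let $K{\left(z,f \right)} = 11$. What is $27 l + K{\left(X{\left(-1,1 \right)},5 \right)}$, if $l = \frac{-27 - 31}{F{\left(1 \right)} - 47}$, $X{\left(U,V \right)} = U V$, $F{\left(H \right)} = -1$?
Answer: $\frac{349}{8} \approx 43.625$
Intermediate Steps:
$l = \frac{29}{24}$ ($l = \frac{-27 - 31}{-1 - 47} = - \frac{58}{-48} = \left(-58\right) \left(- \frac{1}{48}\right) = \frac{29}{24} \approx 1.2083$)
$27 l + K{\left(X{\left(-1,1 \right)},5 \right)} = 27 \cdot \frac{29}{24} + 11 = \frac{261}{8} + 11 = \frac{349}{8}$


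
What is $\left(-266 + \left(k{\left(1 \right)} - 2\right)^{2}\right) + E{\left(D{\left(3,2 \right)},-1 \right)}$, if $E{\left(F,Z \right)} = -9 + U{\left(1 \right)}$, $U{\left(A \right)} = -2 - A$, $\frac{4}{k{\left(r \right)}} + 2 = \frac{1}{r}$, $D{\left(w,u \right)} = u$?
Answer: $-242$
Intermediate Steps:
$k{\left(r \right)} = \frac{4}{-2 + \frac{1}{r}}$
$E{\left(F,Z \right)} = -12$ ($E{\left(F,Z \right)} = -9 - 3 = -12$)
$\left(-266 + \left(k{\left(1 \right)} - 2\right)^{2}\right) + E{\left(D{\left(3,2 \right)},-1 \right)} = \left(-266 + \left(\left(-4\right) 1 \frac{1}{-1 + 2 \cdot 1} - 2\right)^{2}\right) - 12 = \left(-266 + \left(\left(-4\right) 1 \frac{1}{-1 + 2} - 2\right)^{2}\right) - 12 = \left(-266 + \left(\left(-4\right) 1 \cdot 1^{-1} - 2\right)^{2}\right) - 12 = \left(-266 + \left(\left(-4\right) 1 \cdot 1 - 2\right)^{2}\right) - 12 = \left(-266 + \left(-4 - 2\right)^{2}\right) - 12 = \left(-266 + \left(-6\right)^{2}\right) - 12 = \left(-266 + 36\right) - 12 = -230 - 12 = -242$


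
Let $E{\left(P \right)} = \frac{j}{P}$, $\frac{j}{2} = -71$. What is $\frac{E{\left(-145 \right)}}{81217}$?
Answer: $\frac{142}{11776465} \approx 1.2058 \cdot 10^{-5}$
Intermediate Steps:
$j = -142$ ($j = 2 \left(-71\right) = -142$)
$E{\left(P \right)} = - \frac{142}{P}$
$\frac{E{\left(-145 \right)}}{81217} = \frac{\left(-142\right) \frac{1}{-145}}{81217} = \left(-142\right) \left(- \frac{1}{145}\right) \frac{1}{81217} = \frac{142}{145} \cdot \frac{1}{81217} = \frac{142}{11776465}$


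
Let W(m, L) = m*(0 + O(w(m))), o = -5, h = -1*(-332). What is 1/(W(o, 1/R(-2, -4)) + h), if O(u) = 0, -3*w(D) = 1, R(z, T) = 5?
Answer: 1/332 ≈ 0.0030120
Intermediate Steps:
w(D) = -⅓ (w(D) = -⅓*1 = -⅓)
h = 332
W(m, L) = 0 (W(m, L) = m*(0 + 0) = m*0 = 0)
1/(W(o, 1/R(-2, -4)) + h) = 1/(0 + 332) = 1/332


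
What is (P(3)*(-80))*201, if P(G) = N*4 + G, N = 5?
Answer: -369840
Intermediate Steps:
P(G) = 20 + G (P(G) = 5*4 + G = 20 + G)
(P(3)*(-80))*201 = ((20 + 3)*(-80))*201 = (23*(-80))*201 = -1840*201 = -369840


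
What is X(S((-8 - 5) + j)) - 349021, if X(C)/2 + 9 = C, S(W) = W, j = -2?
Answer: -349069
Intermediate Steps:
X(C) = -18 + 2*C
X(S((-8 - 5) + j)) - 349021 = (-18 + 2*((-8 - 5) - 2)) - 349021 = (-18 + 2*(-13 - 2)) - 349021 = (-18 + 2*(-15)) - 349021 = (-18 - 30) - 349021 = -48 - 349021 = -349069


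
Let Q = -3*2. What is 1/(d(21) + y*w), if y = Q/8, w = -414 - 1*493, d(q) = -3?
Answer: 4/2709 ≈ 0.0014766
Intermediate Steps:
Q = -6
w = -907 (w = -414 - 493 = -907)
y = -3/4 (y = -6/8 = -6*1/8 = -3/4 ≈ -0.75000)
1/(d(21) + y*w) = 1/(-3 - 3/4*(-907)) = 1/(-3 + 2721/4) = 1/(2709/4) = 4/2709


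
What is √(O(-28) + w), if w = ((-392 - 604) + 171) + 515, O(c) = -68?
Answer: 3*I*√42 ≈ 19.442*I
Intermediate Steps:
w = -310 (w = (-996 + 171) + 515 = -825 + 515 = -310)
√(O(-28) + w) = √(-68 - 310) = √(-378) = 3*I*√42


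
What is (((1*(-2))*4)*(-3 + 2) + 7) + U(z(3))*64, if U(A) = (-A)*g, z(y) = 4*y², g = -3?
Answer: 6927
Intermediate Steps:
U(A) = 3*A (U(A) = -A*(-3) = 3*A)
(((1*(-2))*4)*(-3 + 2) + 7) + U(z(3))*64 = (((1*(-2))*4)*(-3 + 2) + 7) + (3*(4*3²))*64 = (-2*4*(-1) + 7) + (3*(4*9))*64 = (-8*(-1) + 7) + (3*36)*64 = (8 + 7) + 108*64 = 15 + 6912 = 6927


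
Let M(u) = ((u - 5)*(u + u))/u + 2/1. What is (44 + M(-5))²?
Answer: 676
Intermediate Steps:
M(u) = -8 + 2*u (M(u) = ((-5 + u)*(2*u))/u + 2*1 = (2*u*(-5 + u))/u + 2 = (-10 + 2*u) + 2 = -8 + 2*u)
(44 + M(-5))² = (44 + (-8 + 2*(-5)))² = (44 + (-8 - 10))² = (44 - 18)² = 26² = 676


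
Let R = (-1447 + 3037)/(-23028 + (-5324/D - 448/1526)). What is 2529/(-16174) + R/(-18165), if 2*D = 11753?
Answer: -1613423824895393/10318762867697021 ≈ -0.15636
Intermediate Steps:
D = 11753/2 (D = (1/2)*11753 = 11753/2 ≈ 5876.5)
R = -1018456215/14751088942 (R = (-1447 + 3037)/(-23028 + (-5324/11753/2 - 448/1526)) = 1590/(-23028 + (-5324*2/11753 - 448*1/1526)) = 1590/(-23028 + (-10648/11753 - 32/109)) = 1590/(-23028 - 1536728/1281077) = 1590/(-29502177884/1281077) = 1590*(-1281077/29502177884) = -1018456215/14751088942 ≈ -0.069043)
2529/(-16174) + R/(-18165) = 2529/(-16174) - 1018456215/14751088942/(-18165) = 2529*(-1/16174) - 1018456215/14751088942*(-1/18165) = -2529/16174 + 9699583/2551938386966 = -1613423824895393/10318762867697021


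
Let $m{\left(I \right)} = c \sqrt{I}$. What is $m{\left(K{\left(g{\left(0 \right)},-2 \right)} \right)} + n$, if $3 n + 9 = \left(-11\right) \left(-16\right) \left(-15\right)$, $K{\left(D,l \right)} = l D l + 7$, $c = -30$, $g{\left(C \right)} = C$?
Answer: $-883 - 30 \sqrt{7} \approx -962.37$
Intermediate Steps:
$K{\left(D,l \right)} = 7 + D l^{2}$ ($K{\left(D,l \right)} = D l l + 7 = D l^{2} + 7 = 7 + D l^{2}$)
$n = -883$ ($n = -3 + \frac{\left(-11\right) \left(-16\right) \left(-15\right)}{3} = -3 + \frac{176 \left(-15\right)}{3} = -3 + \frac{1}{3} \left(-2640\right) = -3 - 880 = -883$)
$m{\left(I \right)} = - 30 \sqrt{I}$
$m{\left(K{\left(g{\left(0 \right)},-2 \right)} \right)} + n = - 30 \sqrt{7 + 0 \left(-2\right)^{2}} - 883 = - 30 \sqrt{7 + 0 \cdot 4} - 883 = - 30 \sqrt{7 + 0} - 883 = - 30 \sqrt{7} - 883 = -883 - 30 \sqrt{7}$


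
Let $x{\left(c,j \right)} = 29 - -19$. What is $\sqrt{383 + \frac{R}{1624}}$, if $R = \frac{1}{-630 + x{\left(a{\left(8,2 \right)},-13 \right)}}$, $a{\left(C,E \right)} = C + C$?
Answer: $\frac{\sqrt{21384387189039}}{236292} \approx 19.57$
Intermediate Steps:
$a{\left(C,E \right)} = 2 C$
$x{\left(c,j \right)} = 48$ ($x{\left(c,j \right)} = 29 + 19 = 48$)
$R = - \frac{1}{582}$ ($R = \frac{1}{-630 + 48} = \frac{1}{-582} = - \frac{1}{582} \approx -0.0017182$)
$\sqrt{383 + \frac{R}{1624}} = \sqrt{383 - \frac{1}{582 \cdot 1624}} = \sqrt{383 - \frac{1}{945168}} = \sqrt{\frac{361999343}{945168}} = \frac{\sqrt{21384387189039}}{236292}$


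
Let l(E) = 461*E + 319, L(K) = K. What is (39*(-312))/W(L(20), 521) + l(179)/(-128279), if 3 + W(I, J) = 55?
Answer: -30100124/128279 ≈ -234.65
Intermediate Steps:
W(I, J) = 52 (W(I, J) = -3 + 55 = 52)
l(E) = 319 + 461*E
(39*(-312))/W(L(20), 521) + l(179)/(-128279) = (39*(-312))/52 + (319 + 461*179)/(-128279) = -12168*1/52 + (319 + 82519)*(-1/128279) = -234 + 82838*(-1/128279) = -234 - 82838/128279 = -30100124/128279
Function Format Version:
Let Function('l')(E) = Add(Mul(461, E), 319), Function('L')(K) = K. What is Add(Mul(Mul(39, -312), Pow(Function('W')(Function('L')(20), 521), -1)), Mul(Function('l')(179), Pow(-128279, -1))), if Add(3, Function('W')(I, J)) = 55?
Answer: Rational(-30100124, 128279) ≈ -234.65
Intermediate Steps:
Function('W')(I, J) = 52 (Function('W')(I, J) = Add(-3, 55) = 52)
Function('l')(E) = Add(319, Mul(461, E))
Add(Mul(Mul(39, -312), Pow(Function('W')(Function('L')(20), 521), -1)), Mul(Function('l')(179), Pow(-128279, -1))) = Add(Mul(Mul(39, -312), Pow(52, -1)), Mul(Add(319, Mul(461, 179)), Pow(-128279, -1))) = Add(Mul(-12168, Rational(1, 52)), Mul(Add(319, 82519), Rational(-1, 128279))) = Add(-234, Mul(82838, Rational(-1, 128279))) = Add(-234, Rational(-82838, 128279)) = Rational(-30100124, 128279)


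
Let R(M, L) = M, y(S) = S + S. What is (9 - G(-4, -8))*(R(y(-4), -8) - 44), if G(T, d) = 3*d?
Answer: -1716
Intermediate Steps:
y(S) = 2*S
(9 - G(-4, -8))*(R(y(-4), -8) - 44) = (9 - 3*(-8))*(2*(-4) - 44) = (9 - 1*(-24))*(-8 - 44) = (9 + 24)*(-52) = 33*(-52) = -1716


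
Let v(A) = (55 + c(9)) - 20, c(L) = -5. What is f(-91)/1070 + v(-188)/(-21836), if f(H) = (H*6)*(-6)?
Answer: 17875659/5841130 ≈ 3.0603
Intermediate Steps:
f(H) = -36*H (f(H) = (6*H)*(-6) = -36*H)
v(A) = 30 (v(A) = (55 - 5) - 20 = 50 - 20 = 30)
f(-91)/1070 + v(-188)/(-21836) = -36*(-91)/1070 + 30/(-21836) = 3276*(1/1070) + 30*(-1/21836) = 1638/535 - 15/10918 = 17875659/5841130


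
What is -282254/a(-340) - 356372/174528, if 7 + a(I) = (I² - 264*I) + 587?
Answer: -1095111391/320913360 ≈ -3.4125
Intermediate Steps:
a(I) = 580 + I² - 264*I (a(I) = -7 + ((I² - 264*I) + 587) = -7 + (587 + I² - 264*I) = 580 + I² - 264*I)
-282254/a(-340) - 356372/174528 = -282254/(580 + (-340)² - 264*(-340)) - 356372/174528 = -282254/(580 + 115600 + 89760) - 356372*1/174528 = -282254/205940 - 89093/43632 = -282254*1/205940 - 89093/43632 = -20161/14710 - 89093/43632 = -1095111391/320913360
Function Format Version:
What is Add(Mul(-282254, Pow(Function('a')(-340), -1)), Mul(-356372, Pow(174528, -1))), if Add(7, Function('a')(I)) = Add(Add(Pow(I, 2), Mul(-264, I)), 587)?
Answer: Rational(-1095111391, 320913360) ≈ -3.4125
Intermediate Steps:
Function('a')(I) = Add(580, Pow(I, 2), Mul(-264, I)) (Function('a')(I) = Add(-7, Add(Add(Pow(I, 2), Mul(-264, I)), 587)) = Add(-7, Add(587, Pow(I, 2), Mul(-264, I))) = Add(580, Pow(I, 2), Mul(-264, I)))
Add(Mul(-282254, Pow(Function('a')(-340), -1)), Mul(-356372, Pow(174528, -1))) = Add(Mul(-282254, Pow(Add(580, Pow(-340, 2), Mul(-264, -340)), -1)), Mul(-356372, Pow(174528, -1))) = Add(Mul(-282254, Pow(Add(580, 115600, 89760), -1)), Mul(-356372, Rational(1, 174528))) = Add(Mul(-282254, Pow(205940, -1)), Rational(-89093, 43632)) = Add(Mul(-282254, Rational(1, 205940)), Rational(-89093, 43632)) = Add(Rational(-20161, 14710), Rational(-89093, 43632)) = Rational(-1095111391, 320913360)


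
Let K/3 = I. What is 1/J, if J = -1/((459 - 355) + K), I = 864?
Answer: -2696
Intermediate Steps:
K = 2592 (K = 3*864 = 2592)
J = -1/2696 (J = -1/((459 - 355) + 2592) = -1/(104 + 2592) = -1/2696 ≈ -0.00037092)
1/J = 1/(-1/2696) = -2696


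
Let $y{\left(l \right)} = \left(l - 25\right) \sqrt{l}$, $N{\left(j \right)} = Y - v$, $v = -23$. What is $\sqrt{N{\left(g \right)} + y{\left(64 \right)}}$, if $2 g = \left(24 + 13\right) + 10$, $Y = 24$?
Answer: $\sqrt{359} \approx 18.947$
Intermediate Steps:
$g = \frac{47}{2}$ ($g = \frac{\left(24 + 13\right) + 10}{2} = \frac{37 + 10}{2} = \frac{1}{2} \cdot 47 = \frac{47}{2} \approx 23.5$)
$N{\left(j \right)} = 47$ ($N{\left(j \right)} = 24 - -23 = 24 + 23 = 47$)
$y{\left(l \right)} = \sqrt{l} \left(-25 + l\right)$ ($y{\left(l \right)} = \left(-25 + l\right) \sqrt{l} = \sqrt{l} \left(-25 + l\right)$)
$\sqrt{N{\left(g \right)} + y{\left(64 \right)}} = \sqrt{47 + \sqrt{64} \left(-25 + 64\right)} = \sqrt{47 + 8 \cdot 39} = \sqrt{47 + 312} = \sqrt{359}$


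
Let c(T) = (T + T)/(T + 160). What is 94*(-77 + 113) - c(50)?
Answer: 71054/21 ≈ 3383.5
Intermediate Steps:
c(T) = 2*T/(160 + T) (c(T) = (2*T)/(160 + T) = 2*T/(160 + T))
94*(-77 + 113) - c(50) = 94*(-77 + 113) - 2*50/(160 + 50) = 94*36 - 2*50/210 = 3384 - 2*50/210 = 3384 - 1*10/21 = 3384 - 10/21 = 71054/21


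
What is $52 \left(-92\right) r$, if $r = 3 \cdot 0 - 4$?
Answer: $19136$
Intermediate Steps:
$r = -4$ ($r = 0 - 4 = -4$)
$52 \left(-92\right) r = 52 \left(-92\right) \left(-4\right) = \left(-4784\right) \left(-4\right) = 19136$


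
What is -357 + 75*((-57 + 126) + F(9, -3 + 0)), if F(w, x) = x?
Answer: 4593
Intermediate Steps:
-357 + 75*((-57 + 126) + F(9, -3 + 0)) = -357 + 75*((-57 + 126) + (-3 + 0)) = -357 + 75*(69 - 3) = -357 + 75*66 = -357 + 4950 = 4593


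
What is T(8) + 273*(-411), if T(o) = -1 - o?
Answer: -112212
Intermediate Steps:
T(8) + 273*(-411) = (-1 - 1*8) + 273*(-411) = (-1 - 8) - 112203 = -9 - 112203 = -112212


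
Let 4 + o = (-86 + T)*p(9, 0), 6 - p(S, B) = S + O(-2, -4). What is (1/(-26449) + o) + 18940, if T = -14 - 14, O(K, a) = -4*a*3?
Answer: 654612749/26449 ≈ 24750.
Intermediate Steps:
O(K, a) = -12*a
T = -28
p(S, B) = -42 - S (p(S, B) = 6 - (S - 12*(-4)) = 6 - (S + 48) = 6 - (48 + S) = 6 + (-48 - S) = -42 - S)
o = 5810 (o = -4 + (-86 - 28)*(-42 - 1*9) = -4 - 114*(-42 - 9) = -4 - 114*(-51) = -4 + 5814 = 5810)
(1/(-26449) + o) + 18940 = (1/(-26449) + 5810) + 18940 = (-1/26449 + 5810) + 18940 = 153668689/26449 + 18940 = 654612749/26449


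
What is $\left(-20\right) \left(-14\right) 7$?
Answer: $1960$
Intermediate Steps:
$\left(-20\right) \left(-14\right) 7 = 280 \cdot 7 = 1960$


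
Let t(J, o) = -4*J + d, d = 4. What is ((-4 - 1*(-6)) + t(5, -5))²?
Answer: 196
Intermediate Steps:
t(J, o) = 4 - 4*J (t(J, o) = -4*J + 4 = 4 - 4*J)
((-4 - 1*(-6)) + t(5, -5))² = ((-4 - 1*(-6)) + (4 - 4*5))² = ((-4 + 6) + (4 - 20))² = (2 - 16)² = (-14)² = 196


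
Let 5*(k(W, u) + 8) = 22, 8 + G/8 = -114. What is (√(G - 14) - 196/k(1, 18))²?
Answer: 159910/81 + 980*I*√110/3 ≈ 1974.2 + 3426.1*I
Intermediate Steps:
G = -976 (G = -64 + 8*(-114) = -64 - 912 = -976)
k(W, u) = -18/5 (k(W, u) = -8 + (⅕)*22 = -8 + 22/5 = -18/5)
(√(G - 14) - 196/k(1, 18))² = (√(-976 - 14) - 196/(-18/5))² = (√(-990) - 196*(-5/18))² = (3*I*√110 + 490/9)² = (490/9 + 3*I*√110)²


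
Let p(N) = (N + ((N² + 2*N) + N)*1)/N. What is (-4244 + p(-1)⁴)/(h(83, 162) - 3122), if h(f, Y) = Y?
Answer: 4163/2960 ≈ 1.4064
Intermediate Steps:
p(N) = (N² + 4*N)/N (p(N) = (N + (N² + 3*N)*1)/N = (N + (N² + 3*N))/N = (N² + 4*N)/N)
(-4244 + p(-1)⁴)/(h(83, 162) - 3122) = (-4244 + (4 - 1)⁴)/(162 - 3122) = (-4244 + 3⁴)/(-2960) = (-4244 + 81)*(-1/2960) = -4163*(-1/2960) = 4163/2960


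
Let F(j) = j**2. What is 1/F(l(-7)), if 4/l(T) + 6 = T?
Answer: 169/16 ≈ 10.563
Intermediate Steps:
l(T) = 4/(-6 + T)
1/F(l(-7)) = 1/((4/(-6 - 7))**2) = 1/((4/(-13))**2) = 1/((4*(-1/13))**2) = 1/((-4/13)**2) = 1/(16/169) = 169/16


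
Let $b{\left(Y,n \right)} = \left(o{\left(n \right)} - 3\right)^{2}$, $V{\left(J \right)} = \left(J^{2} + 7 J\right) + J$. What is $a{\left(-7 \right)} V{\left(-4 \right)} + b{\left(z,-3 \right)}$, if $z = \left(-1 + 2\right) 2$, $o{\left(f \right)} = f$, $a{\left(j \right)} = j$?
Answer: $148$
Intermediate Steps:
$z = 2$ ($z = 1 \cdot 2 = 2$)
$V{\left(J \right)} = J^{2} + 8 J$
$b{\left(Y,n \right)} = \left(-3 + n\right)^{2}$ ($b{\left(Y,n \right)} = \left(n - 3\right)^{2} = \left(-3 + n\right)^{2}$)
$a{\left(-7 \right)} V{\left(-4 \right)} + b{\left(z,-3 \right)} = - 7 \left(- 4 \left(8 - 4\right)\right) + \left(-3 - 3\right)^{2} = - 7 \left(\left(-4\right) 4\right) + \left(-6\right)^{2} = \left(-7\right) \left(-16\right) + 36 = 112 + 36 = 148$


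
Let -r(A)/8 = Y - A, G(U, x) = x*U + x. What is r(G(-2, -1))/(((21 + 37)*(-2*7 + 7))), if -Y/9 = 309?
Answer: -11128/203 ≈ -54.818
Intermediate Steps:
Y = -2781 (Y = -9*309 = -2781)
G(U, x) = x + U*x (G(U, x) = U*x + x = x + U*x)
r(A) = 22248 + 8*A (r(A) = -8*(-2781 - A) = 22248 + 8*A)
r(G(-2, -1))/(((21 + 37)*(-2*7 + 7))) = (22248 + 8*(-(1 - 2)))/(((21 + 37)*(-2*7 + 7))) = (22248 + 8*(-1*(-1)))/((58*(-14 + 7))) = (22248 + 8*1)/((58*(-7))) = (22248 + 8)/(-406) = 22256*(-1/406) = -11128/203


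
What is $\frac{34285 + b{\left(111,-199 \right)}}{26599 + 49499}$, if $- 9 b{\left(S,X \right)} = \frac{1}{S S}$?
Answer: $\frac{1900914682}{4219215561} \approx 0.45054$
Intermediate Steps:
$b{\left(S,X \right)} = - \frac{1}{9 S^{2}}$ ($b{\left(S,X \right)} = - \frac{1}{9 S S} = - \frac{1}{9 S^{2}}$)
$\frac{34285 + b{\left(111,-199 \right)}}{26599 + 49499} = \frac{34285 - \frac{1}{9 \cdot 12321}}{26599 + 49499} = \frac{34285 - \frac{1}{110889}}{76098} = \left(34285 - \frac{1}{110889}\right) \frac{1}{76098} = \frac{3801829364}{110889} \cdot \frac{1}{76098} = \frac{1900914682}{4219215561}$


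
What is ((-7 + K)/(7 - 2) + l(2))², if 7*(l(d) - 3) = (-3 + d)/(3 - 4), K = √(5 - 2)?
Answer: 3868/1225 + 122*√3/175 ≈ 4.3650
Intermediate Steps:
K = √3 ≈ 1.7320
l(d) = 24/7 - d/7 (l(d) = 3 + ((-3 + d)/(3 - 4))/7 = 3 + ((-3 + d)/(-1))/7 = 3 + ((-3 + d)*(-1))/7 = 3 + (3 - d)/7 = 3 + (3/7 - d/7) = 24/7 - d/7)
((-7 + K)/(7 - 2) + l(2))² = ((-7 + √3)/(7 - 2) + (24/7 - ⅐*2))² = ((-7 + √3)/5 + (24/7 - 2/7))² = ((-7 + √3)*(⅕) + 22/7)² = ((-7/5 + √3/5) + 22/7)² = (61/35 + √3/5)²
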